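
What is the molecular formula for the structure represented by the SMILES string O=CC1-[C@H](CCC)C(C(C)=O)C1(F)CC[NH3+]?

Heavy atoms from the SMILES: 12 C, 1 F, 1 N, 2 O.
Implicit hydrogens by atom environment:
  4 × C: 2 H each → 8
  4 × C: 1 H each → 4
  2 × C: 3 H each → 6
  2 × C: no H
  2 × O: no H
  1 × F: no H
  1 × N (charge +1): 3 H
  Total hydrogens = 21.
Net charge +1.
Molecular formula: C12H21FNO2+

C12H21FNO2+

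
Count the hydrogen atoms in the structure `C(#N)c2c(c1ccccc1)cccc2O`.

9

Hydrogens are implicit in SMILES; fill each atom to its normal valence:
  8 × C (aromatic): 1 H each → 8
  4 × C (aromatic): no H
  1 × C: no H
  1 × N: no H
  1 × O: 1 H
  Total hydrogens = 9.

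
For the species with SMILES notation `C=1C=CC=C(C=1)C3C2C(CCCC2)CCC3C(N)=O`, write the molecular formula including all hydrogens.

Heavy atoms from the SMILES: 17 C, 1 N, 1 O.
Implicit hydrogens by atom environment:
  6 × C: 2 H each → 12
  5 × C (aromatic): 1 H each → 5
  4 × C: 1 H each → 4
  1 × C: no H
  1 × C (aromatic): no H
  1 × N: 2 H
  1 × O: no H
  Total hydrogens = 23.
Molecular formula: C17H23NO

C17H23NO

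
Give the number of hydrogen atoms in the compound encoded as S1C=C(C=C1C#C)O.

Hydrogens are implicit in SMILES; fill each atom to its normal valence:
  2 × C (aromatic): 1 H each → 2
  2 × C (aromatic): no H
  1 × C: 1 H
  1 × C: no H
  1 × O: 1 H
  1 × S (aromatic): no H
  Total hydrogens = 4.

4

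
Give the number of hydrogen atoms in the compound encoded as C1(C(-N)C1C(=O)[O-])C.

Hydrogens are implicit in SMILES; fill each atom to its normal valence:
  3 × C: 1 H each → 3
  1 × C: 3 H
  1 × C: no H
  1 × N: 2 H
  1 × O: no H
  1 × O (charge -1): no H
  Total hydrogens = 8.

8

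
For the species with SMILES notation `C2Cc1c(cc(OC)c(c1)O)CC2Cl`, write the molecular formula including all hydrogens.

C11H13ClO2

Heavy atoms from the SMILES: 11 C, 1 Cl, 2 O.
Implicit hydrogens by atom environment:
  4 × C (aromatic): no H
  3 × C: 2 H each → 6
  2 × C (aromatic): 1 H each → 2
  1 × C: 3 H
  1 × C: 1 H
  1 × Cl: no H
  1 × O: 1 H
  1 × O: no H
  Total hydrogens = 13.
Molecular formula: C11H13ClO2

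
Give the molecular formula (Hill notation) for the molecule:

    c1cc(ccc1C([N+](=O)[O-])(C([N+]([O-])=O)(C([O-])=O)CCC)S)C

Heavy atoms from the SMILES: 13 C, 2 N, 6 O, 1 S.
Implicit hydrogens by atom environment:
  4 × C (aromatic): 1 H each → 4
  3 × C: no H
  3 × O: no H
  3 × O (charge -1): no H
  2 × C: 3 H each → 6
  2 × C: 2 H each → 4
  2 × C (aromatic): no H
  2 × N (charge +1): no H
  1 × S: 1 H
  Total hydrogens = 15.
Net charge -1.
Molecular formula: C13H15N2O6S-

C13H15N2O6S-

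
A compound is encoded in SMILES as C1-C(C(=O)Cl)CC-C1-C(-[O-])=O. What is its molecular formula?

Heavy atoms from the SMILES: 7 C, 1 Cl, 3 O.
Implicit hydrogens by atom environment:
  3 × C: 2 H each → 6
  2 × C: 1 H each → 2
  2 × C: no H
  2 × O: no H
  1 × Cl: no H
  1 × O (charge -1): no H
  Total hydrogens = 8.
Net charge -1.
Molecular formula: C7H8ClO3-

C7H8ClO3-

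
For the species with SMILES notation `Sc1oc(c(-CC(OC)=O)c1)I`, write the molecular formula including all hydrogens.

C7H7IO3S

Heavy atoms from the SMILES: 7 C, 1 I, 3 O, 1 S.
Implicit hydrogens by atom environment:
  3 × C (aromatic): no H
  2 × O: no H
  1 × C: 3 H
  1 × C: 2 H
  1 × C (aromatic): 1 H
  1 × C: no H
  1 × I: no H
  1 × O (aromatic): no H
  1 × S: 1 H
  Total hydrogens = 7.
Molecular formula: C7H7IO3S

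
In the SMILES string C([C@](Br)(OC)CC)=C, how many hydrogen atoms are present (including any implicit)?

11

Hydrogens are implicit in SMILES; fill each atom to its normal valence:
  2 × C: 3 H each → 6
  2 × C: 2 H each → 4
  1 × Br: no H
  1 × C: 1 H
  1 × C: no H
  1 × O: no H
  Total hydrogens = 11.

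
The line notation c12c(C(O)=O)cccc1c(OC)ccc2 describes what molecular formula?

C12H10O3

Heavy atoms from the SMILES: 12 C, 3 O.
Implicit hydrogens by atom environment:
  6 × C (aromatic): 1 H each → 6
  4 × C (aromatic): no H
  2 × O: no H
  1 × C: 3 H
  1 × C: no H
  1 × O: 1 H
  Total hydrogens = 10.
Molecular formula: C12H10O3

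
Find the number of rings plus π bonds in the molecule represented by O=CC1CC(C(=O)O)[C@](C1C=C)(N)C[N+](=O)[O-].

5

Molecular formula from the SMILES: C10H14N2O5.
DoU = (2C + 2 + N − H − X)/2 = (2·10 + 2 + 2 − 14 − 0)/2 = 10/2 = 5.
(Structurally: 1 ring(s) + 4 π bond(s) = 5.)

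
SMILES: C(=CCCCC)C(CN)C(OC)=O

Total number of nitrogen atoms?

1

The symbol for nitrogen appears 1 time in the SMILES.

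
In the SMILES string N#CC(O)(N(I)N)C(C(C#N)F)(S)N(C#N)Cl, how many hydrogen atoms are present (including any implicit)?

5

Hydrogens are implicit in SMILES; fill each atom to its normal valence:
  5 × C: no H
  5 × N: no H
  1 × C: 1 H
  1 × Cl: no H
  1 × F: no H
  1 × I: no H
  1 × N: 2 H
  1 × O: 1 H
  1 × S: 1 H
  Total hydrogens = 5.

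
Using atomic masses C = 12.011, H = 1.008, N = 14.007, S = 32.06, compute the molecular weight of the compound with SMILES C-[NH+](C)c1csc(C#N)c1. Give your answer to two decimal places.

Molecular formula: C7H9N2S+.
M = 7×12.011 + 9×1.008 + 2×14.007 + 1×32.06 = 153.22 g/mol.

153.22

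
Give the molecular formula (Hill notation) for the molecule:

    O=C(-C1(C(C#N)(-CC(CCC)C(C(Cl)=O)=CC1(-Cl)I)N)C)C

Heavy atoms from the SMILES: 15 C, 2 Cl, 1 I, 2 N, 2 O.
Implicit hydrogens by atom environment:
  7 × C: no H
  3 × C: 3 H each → 9
  3 × C: 2 H each → 6
  2 × C: 1 H each → 2
  2 × Cl: no H
  2 × O: no H
  1 × I: no H
  1 × N: 2 H
  1 × N: no H
  Total hydrogens = 19.
Molecular formula: C15H19Cl2IN2O2

C15H19Cl2IN2O2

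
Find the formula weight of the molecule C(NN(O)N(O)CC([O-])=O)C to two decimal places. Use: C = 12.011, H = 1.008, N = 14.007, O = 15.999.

Molecular formula: C4H10N3O4-.
M = 4×12.011 + 10×1.008 + 3×14.007 + 4×15.999 = 164.14 g/mol.

164.14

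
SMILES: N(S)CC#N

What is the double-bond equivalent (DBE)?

2

Molecular formula from the SMILES: C2H4N2S.
DoU = (2C + 2 + N − H − X)/2 = (2·2 + 2 + 2 − 4 − 0)/2 = 4/2 = 2.
(Structurally: 0 ring(s) + 2 π bond(s) = 2.)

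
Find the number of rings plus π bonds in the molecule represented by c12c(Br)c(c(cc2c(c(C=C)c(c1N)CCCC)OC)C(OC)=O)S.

9

Molecular formula from the SMILES: C19H22BrNO3S.
DoU = (2C + 2 + N − H − X)/2 = (2·19 + 2 + 1 − 22 − 1)/2 = 18/2 = 9.
(Structurally: 2 ring(s) + 7 π bond(s) = 9.)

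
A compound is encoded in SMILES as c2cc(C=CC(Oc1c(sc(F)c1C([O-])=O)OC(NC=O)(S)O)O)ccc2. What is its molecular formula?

C16H13FNO7S2-

Heavy atoms from the SMILES: 16 C, 1 F, 1 N, 7 O, 2 S.
Implicit hydrogens by atom environment:
  5 × C (aromatic): 1 H each → 5
  5 × C (aromatic): no H
  4 × C: 1 H each → 4
  4 × O: no H
  2 × C: no H
  2 × O: 1 H each → 2
  1 × F: no H
  1 × N: 1 H
  1 × O (charge -1): no H
  1 × S: 1 H
  1 × S (aromatic): no H
  Total hydrogens = 13.
Net charge -1.
Molecular formula: C16H13FNO7S2-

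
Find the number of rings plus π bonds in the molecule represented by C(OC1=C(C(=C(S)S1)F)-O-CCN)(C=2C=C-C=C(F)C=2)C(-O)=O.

Molecular formula from the SMILES: C14H13F2NO4S2.
DoU = (2C + 2 + N − H − X)/2 = (2·14 + 2 + 1 − 13 − 2)/2 = 16/2 = 8.
(Structurally: 2 ring(s) + 6 π bond(s) = 8.)

8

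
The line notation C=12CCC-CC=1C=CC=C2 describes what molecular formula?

Heavy atoms from the SMILES: 10 C.
Implicit hydrogens by atom environment:
  4 × C: 2 H each → 8
  4 × C (aromatic): 1 H each → 4
  2 × C (aromatic): no H
  Total hydrogens = 12.
Molecular formula: C10H12

C10H12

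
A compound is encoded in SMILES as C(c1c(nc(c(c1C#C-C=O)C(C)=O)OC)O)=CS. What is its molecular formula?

Heavy atoms from the SMILES: 13 C, 1 N, 4 O, 1 S.
Implicit hydrogens by atom environment:
  5 × C (aromatic): no H
  3 × C: 1 H each → 3
  3 × C: no H
  3 × O: no H
  2 × C: 3 H each → 6
  1 × N (aromatic): no H
  1 × O: 1 H
  1 × S: 1 H
  Total hydrogens = 11.
Molecular formula: C13H11NO4S

C13H11NO4S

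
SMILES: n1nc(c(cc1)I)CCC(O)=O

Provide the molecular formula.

Heavy atoms from the SMILES: 7 C, 1 I, 2 N, 2 O.
Implicit hydrogens by atom environment:
  2 × C: 2 H each → 4
  2 × C (aromatic): 1 H each → 2
  2 × C (aromatic): no H
  2 × N (aromatic): no H
  1 × C: no H
  1 × I: no H
  1 × O: 1 H
  1 × O: no H
  Total hydrogens = 7.
Molecular formula: C7H7IN2O2

C7H7IN2O2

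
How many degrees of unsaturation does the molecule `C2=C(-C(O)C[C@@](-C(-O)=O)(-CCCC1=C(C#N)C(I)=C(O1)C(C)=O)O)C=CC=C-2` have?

11

Molecular formula from the SMILES: C20H20INO6.
DoU = (2C + 2 + N − H − X)/2 = (2·20 + 2 + 1 − 20 − 1)/2 = 22/2 = 11.
(Structurally: 2 ring(s) + 9 π bond(s) = 11.)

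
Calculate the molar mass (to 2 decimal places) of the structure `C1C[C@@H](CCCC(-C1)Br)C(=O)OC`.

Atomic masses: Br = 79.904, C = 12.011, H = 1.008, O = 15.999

Molecular formula: C10H17BrO2.
M = 1×79.904 + 10×12.011 + 17×1.008 + 2×15.999 = 249.15 g/mol.

249.15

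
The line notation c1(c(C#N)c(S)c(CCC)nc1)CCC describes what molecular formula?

C12H16N2S

Heavy atoms from the SMILES: 12 C, 2 N, 1 S.
Implicit hydrogens by atom environment:
  4 × C: 2 H each → 8
  4 × C (aromatic): no H
  2 × C: 3 H each → 6
  1 × C (aromatic): 1 H
  1 × C: no H
  1 × N (aromatic): no H
  1 × N: no H
  1 × S: 1 H
  Total hydrogens = 16.
Molecular formula: C12H16N2S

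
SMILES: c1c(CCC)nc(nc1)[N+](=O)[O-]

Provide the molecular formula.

Heavy atoms from the SMILES: 7 C, 3 N, 2 O.
Implicit hydrogens by atom environment:
  2 × C: 2 H each → 4
  2 × C (aromatic): 1 H each → 2
  2 × C (aromatic): no H
  2 × N (aromatic): no H
  1 × C: 3 H
  1 × N (charge +1): no H
  1 × O: no H
  1 × O (charge -1): no H
  Total hydrogens = 9.
Molecular formula: C7H9N3O2

C7H9N3O2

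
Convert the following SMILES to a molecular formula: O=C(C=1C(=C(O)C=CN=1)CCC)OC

C10H13NO3

Heavy atoms from the SMILES: 10 C, 1 N, 3 O.
Implicit hydrogens by atom environment:
  3 × C (aromatic): no H
  2 × C: 3 H each → 6
  2 × C: 2 H each → 4
  2 × C (aromatic): 1 H each → 2
  2 × O: no H
  1 × C: no H
  1 × N (aromatic): no H
  1 × O: 1 H
  Total hydrogens = 13.
Molecular formula: C10H13NO3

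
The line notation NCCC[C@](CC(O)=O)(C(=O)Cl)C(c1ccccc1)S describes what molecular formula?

Heavy atoms from the SMILES: 14 C, 1 Cl, 1 N, 3 O, 1 S.
Implicit hydrogens by atom environment:
  5 × C (aromatic): 1 H each → 5
  4 × C: 2 H each → 8
  3 × C: no H
  2 × O: no H
  1 × C: 1 H
  1 × C (aromatic): no H
  1 × Cl: no H
  1 × N: 2 H
  1 × O: 1 H
  1 × S: 1 H
  Total hydrogens = 18.
Molecular formula: C14H18ClNO3S

C14H18ClNO3S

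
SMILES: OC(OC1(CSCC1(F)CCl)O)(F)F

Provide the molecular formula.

Heavy atoms from the SMILES: 6 C, 1 Cl, 3 F, 3 O, 1 S.
Implicit hydrogens by atom environment:
  3 × C: 2 H each → 6
  3 × C: no H
  3 × F: no H
  2 × O: 1 H each → 2
  1 × Cl: no H
  1 × O: no H
  1 × S: no H
  Total hydrogens = 8.
Molecular formula: C6H8ClF3O3S

C6H8ClF3O3S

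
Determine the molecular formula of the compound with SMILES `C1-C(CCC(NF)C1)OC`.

Heavy atoms from the SMILES: 7 C, 1 F, 1 N, 1 O.
Implicit hydrogens by atom environment:
  4 × C: 2 H each → 8
  2 × C: 1 H each → 2
  1 × C: 3 H
  1 × F: no H
  1 × N: 1 H
  1 × O: no H
  Total hydrogens = 14.
Molecular formula: C7H14FNO

C7H14FNO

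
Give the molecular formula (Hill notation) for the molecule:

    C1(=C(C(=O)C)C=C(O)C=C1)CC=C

C11H12O2

Heavy atoms from the SMILES: 11 C, 2 O.
Implicit hydrogens by atom environment:
  3 × C (aromatic): 1 H each → 3
  3 × C (aromatic): no H
  2 × C: 2 H each → 4
  1 × C: 3 H
  1 × C: 1 H
  1 × C: no H
  1 × O: 1 H
  1 × O: no H
  Total hydrogens = 12.
Molecular formula: C11H12O2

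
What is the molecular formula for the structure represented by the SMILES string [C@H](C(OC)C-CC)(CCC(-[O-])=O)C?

C10H19O3-

Heavy atoms from the SMILES: 10 C, 3 O.
Implicit hydrogens by atom environment:
  4 × C: 2 H each → 8
  3 × C: 3 H each → 9
  2 × C: 1 H each → 2
  2 × O: no H
  1 × C: no H
  1 × O (charge -1): no H
  Total hydrogens = 19.
Net charge -1.
Molecular formula: C10H19O3-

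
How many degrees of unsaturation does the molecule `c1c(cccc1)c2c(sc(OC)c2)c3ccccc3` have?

Molecular formula from the SMILES: C17H14OS.
DoU = (2C + 2 + N − H − X)/2 = (2·17 + 2 + 0 − 14 − 0)/2 = 22/2 = 11.
(Structurally: 3 ring(s) + 8 π bond(s) = 11.)

11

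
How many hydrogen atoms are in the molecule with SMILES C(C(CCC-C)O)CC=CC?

Hydrogens are implicit in SMILES; fill each atom to its normal valence:
  5 × C: 2 H each → 10
  3 × C: 1 H each → 3
  2 × C: 3 H each → 6
  1 × O: 1 H
  Total hydrogens = 20.

20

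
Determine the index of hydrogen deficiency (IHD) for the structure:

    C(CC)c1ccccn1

4

Molecular formula from the SMILES: C8H11N.
DoU = (2C + 2 + N − H − X)/2 = (2·8 + 2 + 1 − 11 − 0)/2 = 8/2 = 4.
(Structurally: 1 ring(s) + 3 π bond(s) = 4.)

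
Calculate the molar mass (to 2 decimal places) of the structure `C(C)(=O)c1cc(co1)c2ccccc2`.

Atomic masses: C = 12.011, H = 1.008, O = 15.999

186.21

Molecular formula: C12H10O2.
M = 12×12.011 + 10×1.008 + 2×15.999 = 186.21 g/mol.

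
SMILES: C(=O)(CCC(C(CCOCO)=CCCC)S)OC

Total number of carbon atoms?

The symbol for carbon appears 13 times in the SMILES.

13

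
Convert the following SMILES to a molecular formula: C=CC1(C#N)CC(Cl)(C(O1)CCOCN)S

Heavy atoms from the SMILES: 10 C, 1 Cl, 2 N, 2 O, 1 S.
Implicit hydrogens by atom environment:
  5 × C: 2 H each → 10
  3 × C: no H
  2 × C: 1 H each → 2
  2 × O: no H
  1 × Cl: no H
  1 × N: 2 H
  1 × N: no H
  1 × S: 1 H
  Total hydrogens = 15.
Molecular formula: C10H15ClN2O2S

C10H15ClN2O2S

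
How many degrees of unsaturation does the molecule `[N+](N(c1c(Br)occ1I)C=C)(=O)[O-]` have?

5

Molecular formula from the SMILES: C6H4BrIN2O3.
DoU = (2C + 2 + N − H − X)/2 = (2·6 + 2 + 2 − 4 − 2)/2 = 10/2 = 5.
(Structurally: 1 ring(s) + 4 π bond(s) = 5.)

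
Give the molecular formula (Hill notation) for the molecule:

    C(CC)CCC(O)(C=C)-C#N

C9H15NO

Heavy atoms from the SMILES: 9 C, 1 N, 1 O.
Implicit hydrogens by atom environment:
  5 × C: 2 H each → 10
  2 × C: no H
  1 × C: 3 H
  1 × C: 1 H
  1 × N: no H
  1 × O: 1 H
  Total hydrogens = 15.
Molecular formula: C9H15NO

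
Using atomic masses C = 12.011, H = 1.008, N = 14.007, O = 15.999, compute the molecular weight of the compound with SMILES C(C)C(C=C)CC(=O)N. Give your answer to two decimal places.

127.19

Molecular formula: C7H13NO.
M = 7×12.011 + 13×1.008 + 1×14.007 + 1×15.999 = 127.19 g/mol.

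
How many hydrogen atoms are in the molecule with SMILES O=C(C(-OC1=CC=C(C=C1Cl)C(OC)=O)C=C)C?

Hydrogens are implicit in SMILES; fill each atom to its normal valence:
  4 × O: no H
  3 × C (aromatic): 1 H each → 3
  3 × C (aromatic): no H
  2 × C: 3 H each → 6
  2 × C: 1 H each → 2
  2 × C: no H
  1 × C: 2 H
  1 × Cl: no H
  Total hydrogens = 13.

13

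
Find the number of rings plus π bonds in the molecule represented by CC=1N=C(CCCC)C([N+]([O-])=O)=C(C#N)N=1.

7

Molecular formula from the SMILES: C10H12N4O2.
DoU = (2C + 2 + N − H − X)/2 = (2·10 + 2 + 4 − 12 − 0)/2 = 14/2 = 7.
(Structurally: 1 ring(s) + 6 π bond(s) = 7.)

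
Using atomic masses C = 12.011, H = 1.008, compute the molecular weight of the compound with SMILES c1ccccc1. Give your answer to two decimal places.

78.11

Molecular formula: C6H6.
M = 6×12.011 + 6×1.008 = 78.11 g/mol.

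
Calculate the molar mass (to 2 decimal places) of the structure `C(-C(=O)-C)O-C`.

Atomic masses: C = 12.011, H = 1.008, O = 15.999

88.11

Molecular formula: C4H8O2.
M = 4×12.011 + 8×1.008 + 2×15.999 = 88.11 g/mol.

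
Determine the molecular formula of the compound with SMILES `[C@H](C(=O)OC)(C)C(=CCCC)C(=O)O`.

Heavy atoms from the SMILES: 10 C, 4 O.
Implicit hydrogens by atom environment:
  3 × C: 3 H each → 9
  3 × C: no H
  3 × O: no H
  2 × C: 2 H each → 4
  2 × C: 1 H each → 2
  1 × O: 1 H
  Total hydrogens = 16.
Molecular formula: C10H16O4

C10H16O4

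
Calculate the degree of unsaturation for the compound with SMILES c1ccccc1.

4

Molecular formula from the SMILES: C6H6.
DoU = (2C + 2 + N − H − X)/2 = (2·6 + 2 + 0 − 6 − 0)/2 = 8/2 = 4.
(Structurally: 1 ring(s) + 3 π bond(s) = 4.)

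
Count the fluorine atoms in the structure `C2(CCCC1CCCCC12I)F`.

1

The symbol for fluorine appears 1 time in the SMILES.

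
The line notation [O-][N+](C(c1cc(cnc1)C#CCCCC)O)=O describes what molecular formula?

C12H14N2O3

Heavy atoms from the SMILES: 12 C, 2 N, 3 O.
Implicit hydrogens by atom environment:
  3 × C: 2 H each → 6
  3 × C (aromatic): 1 H each → 3
  2 × C (aromatic): no H
  2 × C: no H
  1 × C: 3 H
  1 × C: 1 H
  1 × N (aromatic): no H
  1 × N (charge +1): no H
  1 × O: 1 H
  1 × O: no H
  1 × O (charge -1): no H
  Total hydrogens = 14.
Molecular formula: C12H14N2O3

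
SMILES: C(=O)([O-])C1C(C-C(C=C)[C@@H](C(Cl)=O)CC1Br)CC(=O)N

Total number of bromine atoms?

1

The symbol for bromine appears 1 time in the SMILES.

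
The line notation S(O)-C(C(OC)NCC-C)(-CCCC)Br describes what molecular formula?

Heavy atoms from the SMILES: 1 Br, 10 C, 1 N, 2 O, 1 S.
Implicit hydrogens by atom environment:
  5 × C: 2 H each → 10
  3 × C: 3 H each → 9
  1 × Br: no H
  1 × C: 1 H
  1 × C: no H
  1 × N: 1 H
  1 × O: 1 H
  1 × O: no H
  1 × S: no H
  Total hydrogens = 22.
Molecular formula: C10H22BrNO2S

C10H22BrNO2S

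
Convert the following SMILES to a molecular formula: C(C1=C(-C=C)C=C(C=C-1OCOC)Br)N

C11H14BrNO2

Heavy atoms from the SMILES: 1 Br, 11 C, 1 N, 2 O.
Implicit hydrogens by atom environment:
  4 × C (aromatic): no H
  3 × C: 2 H each → 6
  2 × C (aromatic): 1 H each → 2
  2 × O: no H
  1 × Br: no H
  1 × C: 3 H
  1 × C: 1 H
  1 × N: 2 H
  Total hydrogens = 14.
Molecular formula: C11H14BrNO2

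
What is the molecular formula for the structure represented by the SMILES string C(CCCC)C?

Heavy atoms from the SMILES: 6 C.
Implicit hydrogens by atom environment:
  4 × C: 2 H each → 8
  2 × C: 3 H each → 6
  Total hydrogens = 14.
Molecular formula: C6H14

C6H14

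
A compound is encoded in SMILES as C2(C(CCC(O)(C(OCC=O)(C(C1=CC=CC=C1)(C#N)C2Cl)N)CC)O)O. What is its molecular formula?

C19H25ClN2O5

Heavy atoms from the SMILES: 19 C, 1 Cl, 2 N, 5 O.
Implicit hydrogens by atom environment:
  5 × C (aromatic): 1 H each → 5
  4 × C: 2 H each → 8
  4 × C: 1 H each → 4
  4 × C: no H
  3 × O: 1 H each → 3
  2 × O: no H
  1 × C: 3 H
  1 × C (aromatic): no H
  1 × Cl: no H
  1 × N: 2 H
  1 × N: no H
  Total hydrogens = 25.
Molecular formula: C19H25ClN2O5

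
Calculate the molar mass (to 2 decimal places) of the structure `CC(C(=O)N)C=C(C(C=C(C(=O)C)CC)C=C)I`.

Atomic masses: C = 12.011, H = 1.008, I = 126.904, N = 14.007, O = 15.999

Molecular formula: C14H20INO2.
M = 14×12.011 + 20×1.008 + 1×126.904 + 1×14.007 + 2×15.999 = 361.22 g/mol.

361.22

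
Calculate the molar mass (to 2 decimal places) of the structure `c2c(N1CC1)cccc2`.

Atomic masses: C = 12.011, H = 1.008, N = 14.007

119.17

Molecular formula: C8H9N.
M = 8×12.011 + 9×1.008 + 1×14.007 = 119.17 g/mol.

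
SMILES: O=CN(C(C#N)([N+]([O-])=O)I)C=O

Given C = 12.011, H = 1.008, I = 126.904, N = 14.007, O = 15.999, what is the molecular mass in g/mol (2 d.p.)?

282.98

Molecular formula: C4H2IN3O4.
M = 4×12.011 + 2×1.008 + 1×126.904 + 3×14.007 + 4×15.999 = 282.98 g/mol.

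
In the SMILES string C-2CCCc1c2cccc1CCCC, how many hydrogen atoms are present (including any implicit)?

20

Hydrogens are implicit in SMILES; fill each atom to its normal valence:
  7 × C: 2 H each → 14
  3 × C (aromatic): 1 H each → 3
  3 × C (aromatic): no H
  1 × C: 3 H
  Total hydrogens = 20.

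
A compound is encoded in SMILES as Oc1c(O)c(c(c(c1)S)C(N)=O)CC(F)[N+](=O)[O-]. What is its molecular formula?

Heavy atoms from the SMILES: 9 C, 1 F, 2 N, 5 O, 1 S.
Implicit hydrogens by atom environment:
  5 × C (aromatic): no H
  2 × O: 1 H each → 2
  2 × O: no H
  1 × C: 2 H
  1 × C (aromatic): 1 H
  1 × C: 1 H
  1 × C: no H
  1 × F: no H
  1 × N: 2 H
  1 × N (charge +1): no H
  1 × O (charge -1): no H
  1 × S: 1 H
  Total hydrogens = 9.
Molecular formula: C9H9FN2O5S

C9H9FN2O5S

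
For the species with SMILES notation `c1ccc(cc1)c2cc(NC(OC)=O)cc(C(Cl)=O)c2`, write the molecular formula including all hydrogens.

C15H12ClNO3

Heavy atoms from the SMILES: 15 C, 1 Cl, 1 N, 3 O.
Implicit hydrogens by atom environment:
  8 × C (aromatic): 1 H each → 8
  4 × C (aromatic): no H
  3 × O: no H
  2 × C: no H
  1 × C: 3 H
  1 × Cl: no H
  1 × N: 1 H
  Total hydrogens = 12.
Molecular formula: C15H12ClNO3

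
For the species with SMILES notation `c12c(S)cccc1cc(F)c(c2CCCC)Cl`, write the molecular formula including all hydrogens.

Heavy atoms from the SMILES: 14 C, 1 Cl, 1 F, 1 S.
Implicit hydrogens by atom environment:
  6 × C (aromatic): no H
  4 × C (aromatic): 1 H each → 4
  3 × C: 2 H each → 6
  1 × C: 3 H
  1 × Cl: no H
  1 × F: no H
  1 × S: 1 H
  Total hydrogens = 14.
Molecular formula: C14H14ClFS

C14H14ClFS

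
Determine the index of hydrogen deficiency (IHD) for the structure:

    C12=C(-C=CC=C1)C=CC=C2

Molecular formula from the SMILES: C10H8.
DoU = (2C + 2 + N − H − X)/2 = (2·10 + 2 + 0 − 8 − 0)/2 = 14/2 = 7.
(Structurally: 2 ring(s) + 5 π bond(s) = 7.)

7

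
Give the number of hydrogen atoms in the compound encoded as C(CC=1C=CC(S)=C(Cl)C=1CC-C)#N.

12

Hydrogens are implicit in SMILES; fill each atom to its normal valence:
  4 × C (aromatic): no H
  3 × C: 2 H each → 6
  2 × C (aromatic): 1 H each → 2
  1 × C: 3 H
  1 × C: no H
  1 × Cl: no H
  1 × N: no H
  1 × S: 1 H
  Total hydrogens = 12.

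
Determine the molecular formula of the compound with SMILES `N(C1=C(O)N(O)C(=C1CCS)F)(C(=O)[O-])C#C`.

C9H8FN2O4S-

Heavy atoms from the SMILES: 9 C, 1 F, 2 N, 4 O, 1 S.
Implicit hydrogens by atom environment:
  4 × C (aromatic): no H
  2 × C: 2 H each → 4
  2 × C: no H
  2 × O: 1 H each → 2
  1 × C: 1 H
  1 × F: no H
  1 × N (aromatic): no H
  1 × N: no H
  1 × O: no H
  1 × O (charge -1): no H
  1 × S: 1 H
  Total hydrogens = 8.
Net charge -1.
Molecular formula: C9H8FN2O4S-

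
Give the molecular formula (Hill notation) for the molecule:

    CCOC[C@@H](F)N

C4H10FNO

Heavy atoms from the SMILES: 4 C, 1 F, 1 N, 1 O.
Implicit hydrogens by atom environment:
  2 × C: 2 H each → 4
  1 × C: 3 H
  1 × C: 1 H
  1 × F: no H
  1 × N: 2 H
  1 × O: no H
  Total hydrogens = 10.
Molecular formula: C4H10FNO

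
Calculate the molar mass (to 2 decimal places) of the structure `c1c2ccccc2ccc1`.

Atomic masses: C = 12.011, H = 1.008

Molecular formula: C10H8.
M = 10×12.011 + 8×1.008 = 128.17 g/mol.

128.17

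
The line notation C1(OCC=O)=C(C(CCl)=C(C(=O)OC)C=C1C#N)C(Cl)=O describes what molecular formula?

C13H9Cl2NO5

Heavy atoms from the SMILES: 13 C, 2 Cl, 1 N, 5 O.
Implicit hydrogens by atom environment:
  5 × C (aromatic): no H
  5 × O: no H
  3 × C: no H
  2 × C: 2 H each → 4
  2 × Cl: no H
  1 × C: 3 H
  1 × C (aromatic): 1 H
  1 × C: 1 H
  1 × N: no H
  Total hydrogens = 9.
Molecular formula: C13H9Cl2NO5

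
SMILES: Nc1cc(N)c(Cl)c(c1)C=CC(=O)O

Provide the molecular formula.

Heavy atoms from the SMILES: 9 C, 1 Cl, 2 N, 2 O.
Implicit hydrogens by atom environment:
  4 × C (aromatic): no H
  2 × C (aromatic): 1 H each → 2
  2 × C: 1 H each → 2
  2 × N: 2 H each → 4
  1 × C: no H
  1 × Cl: no H
  1 × O: 1 H
  1 × O: no H
  Total hydrogens = 9.
Molecular formula: C9H9ClN2O2

C9H9ClN2O2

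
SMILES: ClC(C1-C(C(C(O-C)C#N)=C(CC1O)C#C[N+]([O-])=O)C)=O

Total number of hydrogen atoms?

13

Hydrogens are implicit in SMILES; fill each atom to its normal valence:
  6 × C: no H
  4 × C: 1 H each → 4
  3 × O: no H
  2 × C: 3 H each → 6
  1 × C: 2 H
  1 × Cl: no H
  1 × N: no H
  1 × N (charge +1): no H
  1 × O: 1 H
  1 × O (charge -1): no H
  Total hydrogens = 13.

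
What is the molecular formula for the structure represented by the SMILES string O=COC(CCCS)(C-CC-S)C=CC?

C11H20O2S2

Heavy atoms from the SMILES: 11 C, 2 O, 2 S.
Implicit hydrogens by atom environment:
  6 × C: 2 H each → 12
  3 × C: 1 H each → 3
  2 × O: no H
  2 × S: 1 H each → 2
  1 × C: 3 H
  1 × C: no H
  Total hydrogens = 20.
Molecular formula: C11H20O2S2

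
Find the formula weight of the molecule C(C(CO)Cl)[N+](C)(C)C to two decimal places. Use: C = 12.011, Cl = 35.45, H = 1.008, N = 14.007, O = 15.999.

152.64

Molecular formula: C6H15ClNO+.
M = 6×12.011 + 1×35.45 + 15×1.008 + 1×14.007 + 1×15.999 = 152.64 g/mol.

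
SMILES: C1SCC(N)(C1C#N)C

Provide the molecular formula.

C6H10N2S

Heavy atoms from the SMILES: 6 C, 2 N, 1 S.
Implicit hydrogens by atom environment:
  2 × C: 2 H each → 4
  2 × C: no H
  1 × C: 3 H
  1 × C: 1 H
  1 × N: 2 H
  1 × N: no H
  1 × S: no H
  Total hydrogens = 10.
Molecular formula: C6H10N2S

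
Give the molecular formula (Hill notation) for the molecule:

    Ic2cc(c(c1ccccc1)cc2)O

C12H9IO

Heavy atoms from the SMILES: 12 C, 1 I, 1 O.
Implicit hydrogens by atom environment:
  8 × C (aromatic): 1 H each → 8
  4 × C (aromatic): no H
  1 × I: no H
  1 × O: 1 H
  Total hydrogens = 9.
Molecular formula: C12H9IO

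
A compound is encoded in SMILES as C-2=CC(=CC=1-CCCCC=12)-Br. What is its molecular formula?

C10H11Br

Heavy atoms from the SMILES: 1 Br, 10 C.
Implicit hydrogens by atom environment:
  4 × C: 2 H each → 8
  3 × C (aromatic): 1 H each → 3
  3 × C (aromatic): no H
  1 × Br: no H
  Total hydrogens = 11.
Molecular formula: C10H11Br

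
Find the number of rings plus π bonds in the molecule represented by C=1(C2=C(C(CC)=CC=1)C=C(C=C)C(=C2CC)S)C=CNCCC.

9

Molecular formula from the SMILES: C21H27NS.
DoU = (2C + 2 + N − H − X)/2 = (2·21 + 2 + 1 − 27 − 0)/2 = 18/2 = 9.
(Structurally: 2 ring(s) + 7 π bond(s) = 9.)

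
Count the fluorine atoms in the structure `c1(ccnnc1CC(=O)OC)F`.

1

The symbol for fluorine appears 1 time in the SMILES.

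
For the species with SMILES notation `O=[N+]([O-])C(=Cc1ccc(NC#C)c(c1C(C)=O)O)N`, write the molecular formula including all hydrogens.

Heavy atoms from the SMILES: 12 C, 3 N, 4 O.
Implicit hydrogens by atom environment:
  4 × C (aromatic): no H
  3 × C: no H
  2 × C (aromatic): 1 H each → 2
  2 × C: 1 H each → 2
  2 × O: no H
  1 × C: 3 H
  1 × N: 2 H
  1 × N: 1 H
  1 × N (charge +1): no H
  1 × O: 1 H
  1 × O (charge -1): no H
  Total hydrogens = 11.
Molecular formula: C12H11N3O4

C12H11N3O4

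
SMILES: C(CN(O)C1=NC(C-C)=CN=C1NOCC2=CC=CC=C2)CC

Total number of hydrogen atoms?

24

Hydrogens are implicit in SMILES; fill each atom to its normal valence:
  6 × C (aromatic): 1 H each → 6
  5 × C: 2 H each → 10
  4 × C (aromatic): no H
  2 × C: 3 H each → 6
  2 × N (aromatic): no H
  1 × N: 1 H
  1 × N: no H
  1 × O: 1 H
  1 × O: no H
  Total hydrogens = 24.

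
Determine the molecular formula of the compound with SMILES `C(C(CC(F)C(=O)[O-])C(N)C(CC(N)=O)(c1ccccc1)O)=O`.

Heavy atoms from the SMILES: 15 C, 1 F, 2 N, 5 O.
Implicit hydrogens by atom environment:
  5 × C (aromatic): 1 H each → 5
  4 × C: 1 H each → 4
  3 × C: no H
  3 × O: no H
  2 × C: 2 H each → 4
  2 × N: 2 H each → 4
  1 × C (aromatic): no H
  1 × F: no H
  1 × O: 1 H
  1 × O (charge -1): no H
  Total hydrogens = 18.
Net charge -1.
Molecular formula: C15H18FN2O5-

C15H18FN2O5-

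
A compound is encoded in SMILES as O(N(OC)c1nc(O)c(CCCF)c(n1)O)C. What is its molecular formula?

Heavy atoms from the SMILES: 9 C, 1 F, 3 N, 4 O.
Implicit hydrogens by atom environment:
  4 × C (aromatic): no H
  3 × C: 2 H each → 6
  2 × C: 3 H each → 6
  2 × N (aromatic): no H
  2 × O: 1 H each → 2
  2 × O: no H
  1 × F: no H
  1 × N: no H
  Total hydrogens = 14.
Molecular formula: C9H14FN3O4

C9H14FN3O4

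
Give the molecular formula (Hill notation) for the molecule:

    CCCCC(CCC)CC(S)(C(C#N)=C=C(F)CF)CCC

Heavy atoms from the SMILES: 18 C, 2 F, 1 N, 1 S.
Implicit hydrogens by atom environment:
  9 × C: 2 H each → 18
  5 × C: no H
  3 × C: 3 H each → 9
  2 × F: no H
  1 × C: 1 H
  1 × N: no H
  1 × S: 1 H
  Total hydrogens = 29.
Molecular formula: C18H29F2NS

C18H29F2NS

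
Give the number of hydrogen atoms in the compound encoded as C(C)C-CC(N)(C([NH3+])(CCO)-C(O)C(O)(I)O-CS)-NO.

27

Hydrogens are implicit in SMILES; fill each atom to its normal valence:
  6 × C: 2 H each → 12
  4 × O: 1 H each → 4
  3 × C: no H
  1 × C: 3 H
  1 × C: 1 H
  1 × I: no H
  1 × N (charge +1): 3 H
  1 × N: 2 H
  1 × N: 1 H
  1 × O: no H
  1 × S: 1 H
  Total hydrogens = 27.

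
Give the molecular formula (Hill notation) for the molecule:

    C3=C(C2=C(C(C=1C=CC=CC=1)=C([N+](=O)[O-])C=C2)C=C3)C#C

C18H11NO2

Heavy atoms from the SMILES: 18 C, 1 N, 2 O.
Implicit hydrogens by atom environment:
  10 × C (aromatic): 1 H each → 10
  6 × C (aromatic): no H
  1 × C: 1 H
  1 × C: no H
  1 × N (charge +1): no H
  1 × O: no H
  1 × O (charge -1): no H
  Total hydrogens = 11.
Molecular formula: C18H11NO2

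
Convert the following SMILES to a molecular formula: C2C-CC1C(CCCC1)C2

Heavy atoms from the SMILES: 10 C.
Implicit hydrogens by atom environment:
  8 × C: 2 H each → 16
  2 × C: 1 H each → 2
  Total hydrogens = 18.
Molecular formula: C10H18

C10H18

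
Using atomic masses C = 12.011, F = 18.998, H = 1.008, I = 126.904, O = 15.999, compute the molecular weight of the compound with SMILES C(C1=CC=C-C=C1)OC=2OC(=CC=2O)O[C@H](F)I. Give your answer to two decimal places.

364.11

Molecular formula: C12H10FIO4.
M = 12×12.011 + 1×18.998 + 10×1.008 + 1×126.904 + 4×15.999 = 364.11 g/mol.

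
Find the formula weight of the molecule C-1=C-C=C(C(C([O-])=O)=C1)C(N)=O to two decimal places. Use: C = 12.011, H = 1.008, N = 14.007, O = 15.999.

164.14

Molecular formula: C8H6NO3-.
M = 8×12.011 + 6×1.008 + 1×14.007 + 3×15.999 = 164.14 g/mol.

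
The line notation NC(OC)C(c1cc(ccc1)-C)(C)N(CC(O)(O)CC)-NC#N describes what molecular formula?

C16H26N4O3

Heavy atoms from the SMILES: 16 C, 4 N, 3 O.
Implicit hydrogens by atom environment:
  4 × C: 3 H each → 12
  4 × C (aromatic): 1 H each → 4
  3 × C: no H
  2 × C: 2 H each → 4
  2 × C (aromatic): no H
  2 × N: no H
  2 × O: 1 H each → 2
  1 × C: 1 H
  1 × N: 2 H
  1 × N: 1 H
  1 × O: no H
  Total hydrogens = 26.
Molecular formula: C16H26N4O3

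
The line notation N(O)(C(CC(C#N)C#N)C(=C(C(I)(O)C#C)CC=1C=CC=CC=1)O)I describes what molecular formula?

C17H15I2N3O3

Heavy atoms from the SMILES: 17 C, 2 I, 3 N, 3 O.
Implicit hydrogens by atom environment:
  6 × C: no H
  5 × C (aromatic): 1 H each → 5
  3 × C: 1 H each → 3
  3 × N: no H
  3 × O: 1 H each → 3
  2 × C: 2 H each → 4
  2 × I: no H
  1 × C (aromatic): no H
  Total hydrogens = 15.
Molecular formula: C17H15I2N3O3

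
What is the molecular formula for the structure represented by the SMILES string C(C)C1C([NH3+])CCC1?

C7H16N+

Heavy atoms from the SMILES: 7 C, 1 N.
Implicit hydrogens by atom environment:
  4 × C: 2 H each → 8
  2 × C: 1 H each → 2
  1 × C: 3 H
  1 × N (charge +1): 3 H
  Total hydrogens = 16.
Net charge +1.
Molecular formula: C7H16N+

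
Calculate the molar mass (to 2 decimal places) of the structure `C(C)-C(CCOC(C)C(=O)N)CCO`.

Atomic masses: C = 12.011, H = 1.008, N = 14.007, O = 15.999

Molecular formula: C10H21NO3.
M = 10×12.011 + 21×1.008 + 1×14.007 + 3×15.999 = 203.28 g/mol.

203.28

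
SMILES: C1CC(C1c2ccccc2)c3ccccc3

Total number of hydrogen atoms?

16

Hydrogens are implicit in SMILES; fill each atom to its normal valence:
  10 × C (aromatic): 1 H each → 10
  2 × C: 2 H each → 4
  2 × C: 1 H each → 2
  2 × C (aromatic): no H
  Total hydrogens = 16.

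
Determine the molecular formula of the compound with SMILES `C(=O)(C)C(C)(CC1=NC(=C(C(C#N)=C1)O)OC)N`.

C12H15N3O3

Heavy atoms from the SMILES: 12 C, 3 N, 3 O.
Implicit hydrogens by atom environment:
  4 × C (aromatic): no H
  3 × C: 3 H each → 9
  3 × C: no H
  2 × O: no H
  1 × C: 2 H
  1 × C (aromatic): 1 H
  1 × N: 2 H
  1 × N (aromatic): no H
  1 × N: no H
  1 × O: 1 H
  Total hydrogens = 15.
Molecular formula: C12H15N3O3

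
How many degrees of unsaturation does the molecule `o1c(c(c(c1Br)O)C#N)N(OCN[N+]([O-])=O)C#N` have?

Molecular formula from the SMILES: C7H4BrN5O5.
DoU = (2C + 2 + N − H − X)/2 = (2·7 + 2 + 5 − 4 − 1)/2 = 16/2 = 8.
(Structurally: 1 ring(s) + 7 π bond(s) = 8.)

8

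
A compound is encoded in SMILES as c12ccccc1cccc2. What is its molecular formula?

C10H8

Heavy atoms from the SMILES: 10 C.
Implicit hydrogens by atom environment:
  8 × C (aromatic): 1 H each → 8
  2 × C (aromatic): no H
  Total hydrogens = 8.
Molecular formula: C10H8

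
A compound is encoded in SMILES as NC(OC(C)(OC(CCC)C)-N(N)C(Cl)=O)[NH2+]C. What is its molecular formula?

C10H24ClN4O3+

Heavy atoms from the SMILES: 10 C, 1 Cl, 4 N, 3 O.
Implicit hydrogens by atom environment:
  4 × C: 3 H each → 12
  3 × O: no H
  2 × C: 2 H each → 4
  2 × C: 1 H each → 2
  2 × C: no H
  2 × N: 2 H each → 4
  1 × Cl: no H
  1 × N (charge +1): 2 H
  1 × N: no H
  Total hydrogens = 24.
Net charge +1.
Molecular formula: C10H24ClN4O3+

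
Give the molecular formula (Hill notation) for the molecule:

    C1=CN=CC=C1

C5H5N

Heavy atoms from the SMILES: 5 C, 1 N.
Implicit hydrogens by atom environment:
  5 × C (aromatic): 1 H each → 5
  1 × N (aromatic): no H
  Total hydrogens = 5.
Molecular formula: C5H5N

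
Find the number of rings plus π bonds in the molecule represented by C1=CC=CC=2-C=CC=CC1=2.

Molecular formula from the SMILES: C10H8.
DoU = (2C + 2 + N − H − X)/2 = (2·10 + 2 + 0 − 8 − 0)/2 = 14/2 = 7.
(Structurally: 2 ring(s) + 5 π bond(s) = 7.)

7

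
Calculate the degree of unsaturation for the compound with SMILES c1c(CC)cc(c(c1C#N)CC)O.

6

Molecular formula from the SMILES: C11H13NO.
DoU = (2C + 2 + N − H − X)/2 = (2·11 + 2 + 1 − 13 − 0)/2 = 12/2 = 6.
(Structurally: 1 ring(s) + 5 π bond(s) = 6.)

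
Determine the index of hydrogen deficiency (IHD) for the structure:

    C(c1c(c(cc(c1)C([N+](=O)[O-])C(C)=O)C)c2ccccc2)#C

Molecular formula from the SMILES: C18H15NO3.
DoU = (2C + 2 + N − H − X)/2 = (2·18 + 2 + 1 − 15 − 0)/2 = 24/2 = 12.
(Structurally: 2 ring(s) + 10 π bond(s) = 12.)

12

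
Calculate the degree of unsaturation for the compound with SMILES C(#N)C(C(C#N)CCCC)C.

4

Molecular formula from the SMILES: C9H14N2.
DoU = (2C + 2 + N − H − X)/2 = (2·9 + 2 + 2 − 14 − 0)/2 = 8/2 = 4.
(Structurally: 0 ring(s) + 4 π bond(s) = 4.)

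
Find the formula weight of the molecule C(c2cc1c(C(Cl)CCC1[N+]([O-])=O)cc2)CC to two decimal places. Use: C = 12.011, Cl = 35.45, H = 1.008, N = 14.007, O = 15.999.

Molecular formula: C13H16ClNO2.
M = 13×12.011 + 1×35.45 + 16×1.008 + 1×14.007 + 2×15.999 = 253.73 g/mol.

253.73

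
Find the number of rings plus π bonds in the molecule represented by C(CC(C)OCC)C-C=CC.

1

Molecular formula from the SMILES: C10H20O.
DoU = (2C + 2 + N − H − X)/2 = (2·10 + 2 + 0 − 20 − 0)/2 = 2/2 = 1.
(Structurally: 0 ring(s) + 1 π bond(s) = 1.)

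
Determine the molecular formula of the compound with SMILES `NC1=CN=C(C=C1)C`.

Heavy atoms from the SMILES: 6 C, 2 N.
Implicit hydrogens by atom environment:
  3 × C (aromatic): 1 H each → 3
  2 × C (aromatic): no H
  1 × C: 3 H
  1 × N: 2 H
  1 × N (aromatic): no H
  Total hydrogens = 8.
Molecular formula: C6H8N2

C6H8N2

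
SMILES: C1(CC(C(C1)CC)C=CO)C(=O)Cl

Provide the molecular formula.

Heavy atoms from the SMILES: 10 C, 1 Cl, 2 O.
Implicit hydrogens by atom environment:
  5 × C: 1 H each → 5
  3 × C: 2 H each → 6
  1 × C: 3 H
  1 × C: no H
  1 × Cl: no H
  1 × O: 1 H
  1 × O: no H
  Total hydrogens = 15.
Molecular formula: C10H15ClO2

C10H15ClO2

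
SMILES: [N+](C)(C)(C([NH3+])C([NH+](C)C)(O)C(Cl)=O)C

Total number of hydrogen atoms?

Hydrogens are implicit in SMILES; fill each atom to its normal valence:
  5 × C: 3 H each → 15
  2 × C: no H
  1 × C: 1 H
  1 × Cl: no H
  1 × N (charge +1): 3 H
  1 × N (charge +1): 1 H
  1 × N (charge +1): no H
  1 × O: 1 H
  1 × O: no H
  Total hydrogens = 21.

21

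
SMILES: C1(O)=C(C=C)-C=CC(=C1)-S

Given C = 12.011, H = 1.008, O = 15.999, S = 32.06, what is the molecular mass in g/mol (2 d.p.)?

152.21

Molecular formula: C8H8OS.
M = 8×12.011 + 8×1.008 + 1×15.999 + 1×32.06 = 152.21 g/mol.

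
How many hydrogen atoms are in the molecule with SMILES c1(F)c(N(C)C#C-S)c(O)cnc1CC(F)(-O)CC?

Hydrogens are implicit in SMILES; fill each atom to its normal valence:
  4 × C (aromatic): no H
  3 × C: no H
  2 × C: 3 H each → 6
  2 × C: 2 H each → 4
  2 × F: no H
  2 × O: 1 H each → 2
  1 × C (aromatic): 1 H
  1 × N (aromatic): no H
  1 × N: no H
  1 × S: 1 H
  Total hydrogens = 14.

14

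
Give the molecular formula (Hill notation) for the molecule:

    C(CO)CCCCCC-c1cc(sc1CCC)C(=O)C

Heavy atoms from the SMILES: 17 C, 2 O, 1 S.
Implicit hydrogens by atom environment:
  10 × C: 2 H each → 20
  3 × C (aromatic): no H
  2 × C: 3 H each → 6
  1 × C (aromatic): 1 H
  1 × C: no H
  1 × O: 1 H
  1 × O: no H
  1 × S (aromatic): no H
  Total hydrogens = 28.
Molecular formula: C17H28O2S

C17H28O2S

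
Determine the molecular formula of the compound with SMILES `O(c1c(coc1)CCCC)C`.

C9H14O2

Heavy atoms from the SMILES: 9 C, 2 O.
Implicit hydrogens by atom environment:
  3 × C: 2 H each → 6
  2 × C: 3 H each → 6
  2 × C (aromatic): 1 H each → 2
  2 × C (aromatic): no H
  1 × O (aromatic): no H
  1 × O: no H
  Total hydrogens = 14.
Molecular formula: C9H14O2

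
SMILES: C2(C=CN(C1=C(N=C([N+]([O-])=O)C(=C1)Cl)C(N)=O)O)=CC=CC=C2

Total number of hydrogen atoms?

Hydrogens are implicit in SMILES; fill each atom to its normal valence:
  6 × C (aromatic): 1 H each → 6
  5 × C (aromatic): no H
  2 × C: 1 H each → 2
  2 × O: no H
  1 × C: no H
  1 × Cl: no H
  1 × N: 2 H
  1 × N (aromatic): no H
  1 × N (charge +1): no H
  1 × N: no H
  1 × O: 1 H
  1 × O (charge -1): no H
  Total hydrogens = 11.

11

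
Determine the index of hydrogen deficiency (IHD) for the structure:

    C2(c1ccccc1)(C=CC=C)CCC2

7

Molecular formula from the SMILES: C14H16.
DoU = (2C + 2 + N − H − X)/2 = (2·14 + 2 + 0 − 16 − 0)/2 = 14/2 = 7.
(Structurally: 2 ring(s) + 5 π bond(s) = 7.)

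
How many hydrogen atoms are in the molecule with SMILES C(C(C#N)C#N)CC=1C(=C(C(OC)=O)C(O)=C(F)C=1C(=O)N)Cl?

11

Hydrogens are implicit in SMILES; fill each atom to its normal valence:
  6 × C (aromatic): no H
  4 × C: no H
  3 × O: no H
  2 × C: 2 H each → 4
  2 × N: no H
  1 × C: 3 H
  1 × C: 1 H
  1 × Cl: no H
  1 × F: no H
  1 × N: 2 H
  1 × O: 1 H
  Total hydrogens = 11.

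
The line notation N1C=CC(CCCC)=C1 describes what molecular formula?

C8H13N

Heavy atoms from the SMILES: 8 C, 1 N.
Implicit hydrogens by atom environment:
  3 × C: 2 H each → 6
  3 × C (aromatic): 1 H each → 3
  1 × C: 3 H
  1 × C (aromatic): no H
  1 × N (aromatic): 1 H
  Total hydrogens = 13.
Molecular formula: C8H13N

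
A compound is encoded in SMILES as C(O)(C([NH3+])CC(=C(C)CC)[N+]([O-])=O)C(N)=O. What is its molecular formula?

C9H18N3O4+

Heavy atoms from the SMILES: 9 C, 3 N, 4 O.
Implicit hydrogens by atom environment:
  3 × C: no H
  2 × C: 3 H each → 6
  2 × C: 2 H each → 4
  2 × C: 1 H each → 2
  2 × O: no H
  1 × N (charge +1): 3 H
  1 × N: 2 H
  1 × N (charge +1): no H
  1 × O: 1 H
  1 × O (charge -1): no H
  Total hydrogens = 18.
Net charge +1.
Molecular formula: C9H18N3O4+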